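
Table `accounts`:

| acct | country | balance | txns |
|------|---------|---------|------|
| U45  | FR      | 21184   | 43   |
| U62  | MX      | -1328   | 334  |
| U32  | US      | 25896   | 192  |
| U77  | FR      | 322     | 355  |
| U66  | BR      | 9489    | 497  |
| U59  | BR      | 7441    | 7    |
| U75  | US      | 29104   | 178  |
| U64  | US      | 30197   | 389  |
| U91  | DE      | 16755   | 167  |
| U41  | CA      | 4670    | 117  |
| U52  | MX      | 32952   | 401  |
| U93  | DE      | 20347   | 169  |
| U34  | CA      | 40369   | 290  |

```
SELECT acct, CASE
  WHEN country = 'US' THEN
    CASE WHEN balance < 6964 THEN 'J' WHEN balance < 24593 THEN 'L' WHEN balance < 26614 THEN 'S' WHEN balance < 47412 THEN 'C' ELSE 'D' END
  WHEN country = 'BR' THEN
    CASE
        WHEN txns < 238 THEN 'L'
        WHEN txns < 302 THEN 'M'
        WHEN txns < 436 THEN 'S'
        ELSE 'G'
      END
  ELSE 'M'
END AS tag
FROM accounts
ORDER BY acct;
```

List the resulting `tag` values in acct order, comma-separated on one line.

acct=U32: country='US' → inner[balance < 26614] → S
acct=U34: country='CA' → outer ELSE → M
acct=U41: country='CA' → outer ELSE → M
acct=U45: country='FR' → outer ELSE → M
acct=U52: country='MX' → outer ELSE → M
acct=U59: country='BR' → inner[txns < 238] → L
acct=U62: country='MX' → outer ELSE → M
acct=U64: country='US' → inner[balance < 47412] → C
acct=U66: country='BR' → inner[ELSE] → G
acct=U75: country='US' → inner[balance < 47412] → C
acct=U77: country='FR' → outer ELSE → M
acct=U91: country='DE' → outer ELSE → M
acct=U93: country='DE' → outer ELSE → M

S, M, M, M, M, L, M, C, G, C, M, M, M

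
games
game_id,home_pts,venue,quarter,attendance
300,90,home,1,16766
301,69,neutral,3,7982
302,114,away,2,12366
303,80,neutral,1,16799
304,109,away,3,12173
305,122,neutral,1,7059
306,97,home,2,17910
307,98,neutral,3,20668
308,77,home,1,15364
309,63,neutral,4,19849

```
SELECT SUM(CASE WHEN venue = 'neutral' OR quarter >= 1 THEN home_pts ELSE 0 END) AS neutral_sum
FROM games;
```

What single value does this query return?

919

game_id=300: ✓ → 90
game_id=301: ✓ → 69
game_id=302: ✓ → 114
game_id=303: ✓ → 80
game_id=304: ✓ → 109
game_id=305: ✓ → 122
game_id=306: ✓ → 97
game_id=307: ✓ → 98
game_id=308: ✓ → 77
game_id=309: ✓ → 63
neutral_sum = 90 + 69 + 114 + 80 + 109 + 122 + 97 + 98 + 77 + 63 = 919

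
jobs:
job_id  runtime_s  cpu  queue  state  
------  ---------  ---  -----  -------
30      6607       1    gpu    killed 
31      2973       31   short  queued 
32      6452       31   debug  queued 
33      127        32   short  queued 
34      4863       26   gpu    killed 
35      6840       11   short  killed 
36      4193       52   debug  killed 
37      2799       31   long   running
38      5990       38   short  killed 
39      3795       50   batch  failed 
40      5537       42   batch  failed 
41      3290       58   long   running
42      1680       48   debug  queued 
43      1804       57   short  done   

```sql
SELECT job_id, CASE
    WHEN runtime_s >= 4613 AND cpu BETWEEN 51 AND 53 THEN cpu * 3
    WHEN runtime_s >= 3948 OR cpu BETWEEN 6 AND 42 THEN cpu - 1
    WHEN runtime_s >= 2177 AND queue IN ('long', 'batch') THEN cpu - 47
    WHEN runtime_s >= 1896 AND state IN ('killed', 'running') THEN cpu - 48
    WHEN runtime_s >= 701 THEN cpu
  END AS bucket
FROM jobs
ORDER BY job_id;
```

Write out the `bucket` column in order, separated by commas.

0, 30, 30, 31, 25, 10, 51, 30, 37, 3, 41, 11, 48, 57

job_id=30: runtime_s >= 3948 OR cpu BETWEEN 6 AND 42 → 0
job_id=31: runtime_s >= 3948 OR cpu BETWEEN 6 AND 42 → 30
job_id=32: runtime_s >= 3948 OR cpu BETWEEN 6 AND 42 → 30
job_id=33: runtime_s >= 3948 OR cpu BETWEEN 6 AND 42 → 31
job_id=34: runtime_s >= 3948 OR cpu BETWEEN 6 AND 42 → 25
job_id=35: runtime_s >= 3948 OR cpu BETWEEN 6 AND 42 → 10
job_id=36: runtime_s >= 3948 OR cpu BETWEEN 6 AND 42 → 51
job_id=37: runtime_s >= 3948 OR cpu BETWEEN 6 AND 42 → 30
job_id=38: runtime_s >= 3948 OR cpu BETWEEN 6 AND 42 → 37
job_id=39: runtime_s >= 2177 AND queue IN ('long', 'batch') → 3
job_id=40: runtime_s >= 3948 OR cpu BETWEEN 6 AND 42 → 41
job_id=41: runtime_s >= 2177 AND queue IN ('long', 'batch') → 11
job_id=42: runtime_s >= 701 → 48
job_id=43: runtime_s >= 701 → 57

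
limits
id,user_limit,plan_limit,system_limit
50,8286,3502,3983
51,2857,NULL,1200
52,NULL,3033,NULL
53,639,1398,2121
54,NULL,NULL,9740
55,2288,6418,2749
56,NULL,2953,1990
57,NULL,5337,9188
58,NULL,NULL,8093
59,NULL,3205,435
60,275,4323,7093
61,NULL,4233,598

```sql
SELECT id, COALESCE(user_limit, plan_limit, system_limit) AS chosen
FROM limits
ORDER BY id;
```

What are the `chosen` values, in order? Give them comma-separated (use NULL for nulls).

8286, 2857, 3033, 639, 9740, 2288, 2953, 5337, 8093, 3205, 275, 4233

id=50: user_limit=8286 → 8286
id=51: user_limit=2857 → 2857
id=52: user_limit=NULL, plan_limit=3033 → 3033
id=53: user_limit=639 → 639
id=54: user_limit=NULL, plan_limit=NULL, system_limit=9740 → 9740
id=55: user_limit=2288 → 2288
id=56: user_limit=NULL, plan_limit=2953 → 2953
id=57: user_limit=NULL, plan_limit=5337 → 5337
id=58: user_limit=NULL, plan_limit=NULL, system_limit=8093 → 8093
id=59: user_limit=NULL, plan_limit=3205 → 3205
id=60: user_limit=275 → 275
id=61: user_limit=NULL, plan_limit=4233 → 4233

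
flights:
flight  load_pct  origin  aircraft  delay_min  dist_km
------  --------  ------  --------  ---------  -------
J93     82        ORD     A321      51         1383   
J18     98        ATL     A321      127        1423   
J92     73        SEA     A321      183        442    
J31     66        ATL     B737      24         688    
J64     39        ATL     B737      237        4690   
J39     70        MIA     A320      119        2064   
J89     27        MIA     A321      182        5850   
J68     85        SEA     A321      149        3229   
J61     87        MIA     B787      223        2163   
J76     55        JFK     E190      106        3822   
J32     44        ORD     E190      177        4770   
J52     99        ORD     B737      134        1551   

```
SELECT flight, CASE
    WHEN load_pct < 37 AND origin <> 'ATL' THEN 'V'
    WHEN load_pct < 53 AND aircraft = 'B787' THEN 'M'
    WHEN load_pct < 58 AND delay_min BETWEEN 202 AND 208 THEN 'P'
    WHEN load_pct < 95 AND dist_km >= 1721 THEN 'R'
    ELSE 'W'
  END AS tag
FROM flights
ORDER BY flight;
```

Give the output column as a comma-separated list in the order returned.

W, W, R, R, W, R, R, R, R, V, W, W

flight=J18: ELSE → W
flight=J31: ELSE → W
flight=J32: load_pct < 95 AND dist_km >= 1721 → R
flight=J39: load_pct < 95 AND dist_km >= 1721 → R
flight=J52: ELSE → W
flight=J61: load_pct < 95 AND dist_km >= 1721 → R
flight=J64: load_pct < 95 AND dist_km >= 1721 → R
flight=J68: load_pct < 95 AND dist_km >= 1721 → R
flight=J76: load_pct < 95 AND dist_km >= 1721 → R
flight=J89: load_pct < 37 AND origin <> 'ATL' → V
flight=J92: ELSE → W
flight=J93: ELSE → W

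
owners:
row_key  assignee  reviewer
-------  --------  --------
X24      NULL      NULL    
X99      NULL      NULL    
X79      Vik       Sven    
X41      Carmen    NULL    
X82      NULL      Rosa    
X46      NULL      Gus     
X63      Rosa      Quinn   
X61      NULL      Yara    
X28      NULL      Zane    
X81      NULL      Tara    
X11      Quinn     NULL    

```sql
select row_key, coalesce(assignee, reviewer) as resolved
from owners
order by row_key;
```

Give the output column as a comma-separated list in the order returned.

row_key=X11: assignee=Quinn → Quinn
row_key=X24: assignee=NULL, reviewer=NULL (all NULL) → NULL
row_key=X28: assignee=NULL, reviewer=Zane → Zane
row_key=X41: assignee=Carmen → Carmen
row_key=X46: assignee=NULL, reviewer=Gus → Gus
row_key=X61: assignee=NULL, reviewer=Yara → Yara
row_key=X63: assignee=Rosa → Rosa
row_key=X79: assignee=Vik → Vik
row_key=X81: assignee=NULL, reviewer=Tara → Tara
row_key=X82: assignee=NULL, reviewer=Rosa → Rosa
row_key=X99: assignee=NULL, reviewer=NULL (all NULL) → NULL

Quinn, NULL, Zane, Carmen, Gus, Yara, Rosa, Vik, Tara, Rosa, NULL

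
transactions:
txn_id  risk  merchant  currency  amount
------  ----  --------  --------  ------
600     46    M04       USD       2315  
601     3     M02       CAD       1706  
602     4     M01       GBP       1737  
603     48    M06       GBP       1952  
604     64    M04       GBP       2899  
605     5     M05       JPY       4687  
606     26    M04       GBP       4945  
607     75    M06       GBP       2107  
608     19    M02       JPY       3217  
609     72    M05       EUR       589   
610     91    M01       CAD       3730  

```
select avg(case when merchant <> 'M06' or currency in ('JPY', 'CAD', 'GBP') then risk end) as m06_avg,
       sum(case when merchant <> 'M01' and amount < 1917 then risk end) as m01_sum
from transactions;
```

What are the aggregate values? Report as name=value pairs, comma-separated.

[m06_avg: merchant <> 'M06' or currency in ('JPY', 'CAD', 'GBP')]
txn_id=600: ✓ → 46
txn_id=601: ✓ → 3
txn_id=602: ✓ → 4
txn_id=603: ✓ → 48
txn_id=604: ✓ → 64
txn_id=605: ✓ → 5
txn_id=606: ✓ → 26
txn_id=607: ✓ → 75
txn_id=608: ✓ → 19
txn_id=609: ✓ → 72
txn_id=610: ✓ → 91
m06_avg = (46 + 3 + 4 + 48 + 64 + 5 + 26 + 75 + 19 + 72 + 91) / 11 = 41.1818181818
—
[m01_sum: merchant <> 'M01' and amount < 1917]
txn_id=600: ✗
txn_id=601: ✓ → 3
txn_id=602: ✗
txn_id=603: ✗
txn_id=604: ✗
txn_id=605: ✗
txn_id=606: ✗
txn_id=607: ✗
txn_id=608: ✗
txn_id=609: ✓ → 72
txn_id=610: ✗
m01_sum = 3 + 72 = 75

m06_avg=41.1818181818, m01_sum=75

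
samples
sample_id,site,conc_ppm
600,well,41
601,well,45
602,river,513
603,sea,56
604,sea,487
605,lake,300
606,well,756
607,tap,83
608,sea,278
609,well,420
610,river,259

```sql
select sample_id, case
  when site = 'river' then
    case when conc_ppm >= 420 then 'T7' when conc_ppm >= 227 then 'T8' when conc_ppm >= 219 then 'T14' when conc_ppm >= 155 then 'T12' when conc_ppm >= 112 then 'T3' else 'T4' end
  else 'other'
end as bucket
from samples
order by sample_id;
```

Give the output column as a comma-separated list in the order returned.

sample_id=600: site='well' → outer ELSE → other
sample_id=601: site='well' → outer ELSE → other
sample_id=602: site='river' → inner[conc_ppm >= 420] → T7
sample_id=603: site='sea' → outer ELSE → other
sample_id=604: site='sea' → outer ELSE → other
sample_id=605: site='lake' → outer ELSE → other
sample_id=606: site='well' → outer ELSE → other
sample_id=607: site='tap' → outer ELSE → other
sample_id=608: site='sea' → outer ELSE → other
sample_id=609: site='well' → outer ELSE → other
sample_id=610: site='river' → inner[conc_ppm >= 227] → T8

other, other, T7, other, other, other, other, other, other, other, T8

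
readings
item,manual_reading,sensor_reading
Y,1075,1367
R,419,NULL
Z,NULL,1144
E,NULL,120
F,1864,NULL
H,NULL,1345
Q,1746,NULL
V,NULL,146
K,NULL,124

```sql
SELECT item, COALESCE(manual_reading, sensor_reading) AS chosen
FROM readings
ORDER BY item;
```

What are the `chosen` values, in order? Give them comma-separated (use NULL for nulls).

item=E: manual_reading=NULL, sensor_reading=120 → 120
item=F: manual_reading=1864 → 1864
item=H: manual_reading=NULL, sensor_reading=1345 → 1345
item=K: manual_reading=NULL, sensor_reading=124 → 124
item=Q: manual_reading=1746 → 1746
item=R: manual_reading=419 → 419
item=V: manual_reading=NULL, sensor_reading=146 → 146
item=Y: manual_reading=1075 → 1075
item=Z: manual_reading=NULL, sensor_reading=1144 → 1144

120, 1864, 1345, 124, 1746, 419, 146, 1075, 1144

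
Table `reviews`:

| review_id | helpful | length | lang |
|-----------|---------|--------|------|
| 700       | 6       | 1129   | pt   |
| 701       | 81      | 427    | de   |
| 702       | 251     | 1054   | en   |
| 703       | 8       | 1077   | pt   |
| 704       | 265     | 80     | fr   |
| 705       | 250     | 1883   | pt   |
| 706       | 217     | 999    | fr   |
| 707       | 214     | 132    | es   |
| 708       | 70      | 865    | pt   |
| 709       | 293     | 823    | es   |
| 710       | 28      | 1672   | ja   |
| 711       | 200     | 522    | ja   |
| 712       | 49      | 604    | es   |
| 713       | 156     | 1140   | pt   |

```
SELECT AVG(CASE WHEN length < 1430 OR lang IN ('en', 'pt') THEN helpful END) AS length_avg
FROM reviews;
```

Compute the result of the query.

review_id=700: ✓ → 6
review_id=701: ✓ → 81
review_id=702: ✓ → 251
review_id=703: ✓ → 8
review_id=704: ✓ → 265
review_id=705: ✓ → 250
review_id=706: ✓ → 217
review_id=707: ✓ → 214
review_id=708: ✓ → 70
review_id=709: ✓ → 293
review_id=710: ✗
review_id=711: ✓ → 200
review_id=712: ✓ → 49
review_id=713: ✓ → 156
length_avg = (6 + 81 + 251 + 8 + 265 + 250 + 217 + 214 + 70 + 293 + 200 + 49 + 156) / 13 = 158.4615384615

158.4615384615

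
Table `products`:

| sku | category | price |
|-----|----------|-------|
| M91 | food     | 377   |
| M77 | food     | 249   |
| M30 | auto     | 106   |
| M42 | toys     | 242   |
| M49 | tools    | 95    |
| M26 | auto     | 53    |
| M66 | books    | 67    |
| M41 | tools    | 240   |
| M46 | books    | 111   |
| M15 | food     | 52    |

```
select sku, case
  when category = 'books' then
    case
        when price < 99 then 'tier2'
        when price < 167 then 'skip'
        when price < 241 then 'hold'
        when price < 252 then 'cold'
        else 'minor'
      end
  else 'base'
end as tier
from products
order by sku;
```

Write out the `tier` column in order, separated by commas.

base, base, base, base, base, skip, base, tier2, base, base

sku=M15: category='food' → outer ELSE → base
sku=M26: category='auto' → outer ELSE → base
sku=M30: category='auto' → outer ELSE → base
sku=M41: category='tools' → outer ELSE → base
sku=M42: category='toys' → outer ELSE → base
sku=M46: category='books' → inner[price < 167] → skip
sku=M49: category='tools' → outer ELSE → base
sku=M66: category='books' → inner[price < 99] → tier2
sku=M77: category='food' → outer ELSE → base
sku=M91: category='food' → outer ELSE → base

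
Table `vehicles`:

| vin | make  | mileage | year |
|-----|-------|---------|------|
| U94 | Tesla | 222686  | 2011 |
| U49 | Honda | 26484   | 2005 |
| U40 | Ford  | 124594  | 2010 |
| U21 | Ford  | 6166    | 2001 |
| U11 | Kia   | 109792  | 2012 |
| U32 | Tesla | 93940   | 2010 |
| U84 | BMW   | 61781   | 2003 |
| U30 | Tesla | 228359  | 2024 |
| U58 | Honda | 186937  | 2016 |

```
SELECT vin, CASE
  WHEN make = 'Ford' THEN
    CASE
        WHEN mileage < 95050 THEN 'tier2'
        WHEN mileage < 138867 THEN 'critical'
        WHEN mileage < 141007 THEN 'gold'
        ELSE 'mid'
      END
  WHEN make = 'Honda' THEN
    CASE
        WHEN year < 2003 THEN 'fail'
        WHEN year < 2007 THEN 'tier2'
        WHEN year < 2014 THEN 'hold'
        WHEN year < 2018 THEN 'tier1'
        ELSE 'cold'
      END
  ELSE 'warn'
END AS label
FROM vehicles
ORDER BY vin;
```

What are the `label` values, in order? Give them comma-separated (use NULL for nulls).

warn, tier2, warn, warn, critical, tier2, tier1, warn, warn

vin=U11: make='Kia' → outer ELSE → warn
vin=U21: make='Ford' → inner[mileage < 95050] → tier2
vin=U30: make='Tesla' → outer ELSE → warn
vin=U32: make='Tesla' → outer ELSE → warn
vin=U40: make='Ford' → inner[mileage < 138867] → critical
vin=U49: make='Honda' → inner[year < 2007] → tier2
vin=U58: make='Honda' → inner[year < 2018] → tier1
vin=U84: make='BMW' → outer ELSE → warn
vin=U94: make='Tesla' → outer ELSE → warn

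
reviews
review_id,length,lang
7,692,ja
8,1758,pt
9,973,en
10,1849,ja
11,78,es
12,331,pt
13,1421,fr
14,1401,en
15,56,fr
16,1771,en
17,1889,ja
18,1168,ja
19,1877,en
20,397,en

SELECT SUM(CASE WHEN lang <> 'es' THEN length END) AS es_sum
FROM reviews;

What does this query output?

15583

review_id=7: ✓ → 692
review_id=8: ✓ → 1758
review_id=9: ✓ → 973
review_id=10: ✓ → 1849
review_id=11: ✗
review_id=12: ✓ → 331
review_id=13: ✓ → 1421
review_id=14: ✓ → 1401
review_id=15: ✓ → 56
review_id=16: ✓ → 1771
review_id=17: ✓ → 1889
review_id=18: ✓ → 1168
review_id=19: ✓ → 1877
review_id=20: ✓ → 397
es_sum = 692 + 1758 + 973 + 1849 + 331 + 1421 + 1401 + 56 + 1771 + 1889 + 1168 + 1877 + 397 = 15583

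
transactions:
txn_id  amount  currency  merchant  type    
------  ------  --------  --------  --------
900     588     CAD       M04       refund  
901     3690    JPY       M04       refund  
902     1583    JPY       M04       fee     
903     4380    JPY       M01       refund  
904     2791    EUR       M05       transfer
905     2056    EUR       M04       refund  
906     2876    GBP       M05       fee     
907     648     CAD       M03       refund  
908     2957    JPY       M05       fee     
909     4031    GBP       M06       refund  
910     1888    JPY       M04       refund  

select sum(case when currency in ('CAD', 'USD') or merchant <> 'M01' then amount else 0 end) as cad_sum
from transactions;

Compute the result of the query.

23108

txn_id=900: ✓ → 588
txn_id=901: ✓ → 3690
txn_id=902: ✓ → 1583
txn_id=903: ✗
txn_id=904: ✓ → 2791
txn_id=905: ✓ → 2056
txn_id=906: ✓ → 2876
txn_id=907: ✓ → 648
txn_id=908: ✓ → 2957
txn_id=909: ✓ → 4031
txn_id=910: ✓ → 1888
cad_sum = 588 + 3690 + 1583 + 2791 + 2056 + 2876 + 648 + 2957 + 4031 + 1888 = 23108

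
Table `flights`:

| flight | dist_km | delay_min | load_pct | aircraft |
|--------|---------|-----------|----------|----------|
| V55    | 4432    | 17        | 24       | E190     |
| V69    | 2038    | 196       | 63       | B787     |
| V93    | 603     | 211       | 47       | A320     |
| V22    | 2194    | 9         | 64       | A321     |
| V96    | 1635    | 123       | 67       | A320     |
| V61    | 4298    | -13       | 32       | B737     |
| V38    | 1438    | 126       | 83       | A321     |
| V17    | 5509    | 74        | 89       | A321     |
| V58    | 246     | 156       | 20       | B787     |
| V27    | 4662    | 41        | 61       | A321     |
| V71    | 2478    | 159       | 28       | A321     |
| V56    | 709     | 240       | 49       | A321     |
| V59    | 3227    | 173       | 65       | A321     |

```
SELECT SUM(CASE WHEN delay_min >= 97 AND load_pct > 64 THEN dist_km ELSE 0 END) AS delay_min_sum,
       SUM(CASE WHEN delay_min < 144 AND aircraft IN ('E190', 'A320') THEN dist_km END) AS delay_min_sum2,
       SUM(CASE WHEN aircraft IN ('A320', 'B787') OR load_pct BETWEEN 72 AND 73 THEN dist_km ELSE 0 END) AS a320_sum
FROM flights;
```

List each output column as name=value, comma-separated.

delay_min_sum=6300, delay_min_sum2=6067, a320_sum=4522

[delay_min_sum: delay_min >= 97 AND load_pct > 64]
flight=V55: ✗
flight=V69: ✗
flight=V93: ✗
flight=V22: ✗
flight=V96: ✓ → 1635
flight=V61: ✗
flight=V38: ✓ → 1438
flight=V17: ✗
flight=V58: ✗
flight=V27: ✗
flight=V71: ✗
flight=V56: ✗
flight=V59: ✓ → 3227
delay_min_sum = 1635 + 1438 + 3227 = 6300
—
[delay_min_sum2: delay_min < 144 AND aircraft IN ('E190', 'A320')]
flight=V55: ✓ → 4432
flight=V69: ✗
flight=V93: ✗
flight=V22: ✗
flight=V96: ✓ → 1635
flight=V61: ✗
flight=V38: ✗
flight=V17: ✗
flight=V58: ✗
flight=V27: ✗
flight=V71: ✗
flight=V56: ✗
flight=V59: ✗
delay_min_sum2 = 4432 + 1635 = 6067
—
[a320_sum: aircraft IN ('A320', 'B787') OR load_pct BETWEEN 72 AND 73]
flight=V55: ✗
flight=V69: ✓ → 2038
flight=V93: ✓ → 603
flight=V22: ✗
flight=V96: ✓ → 1635
flight=V61: ✗
flight=V38: ✗
flight=V17: ✗
flight=V58: ✓ → 246
flight=V27: ✗
flight=V71: ✗
flight=V56: ✗
flight=V59: ✗
a320_sum = 2038 + 603 + 1635 + 246 = 4522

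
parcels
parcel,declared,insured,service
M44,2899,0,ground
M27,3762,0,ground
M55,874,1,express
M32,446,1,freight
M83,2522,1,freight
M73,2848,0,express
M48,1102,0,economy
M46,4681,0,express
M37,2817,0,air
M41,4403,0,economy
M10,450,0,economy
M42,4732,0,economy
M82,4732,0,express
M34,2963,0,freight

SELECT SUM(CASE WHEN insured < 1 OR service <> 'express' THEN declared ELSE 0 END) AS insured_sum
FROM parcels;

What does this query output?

38357

parcel=M44: ✓ → 2899
parcel=M27: ✓ → 3762
parcel=M55: ✗
parcel=M32: ✓ → 446
parcel=M83: ✓ → 2522
parcel=M73: ✓ → 2848
parcel=M48: ✓ → 1102
parcel=M46: ✓ → 4681
parcel=M37: ✓ → 2817
parcel=M41: ✓ → 4403
parcel=M10: ✓ → 450
parcel=M42: ✓ → 4732
parcel=M82: ✓ → 4732
parcel=M34: ✓ → 2963
insured_sum = 2899 + 3762 + 446 + 2522 + 2848 + 1102 + 4681 + 2817 + 4403 + 450 + 4732 + 4732 + 2963 = 38357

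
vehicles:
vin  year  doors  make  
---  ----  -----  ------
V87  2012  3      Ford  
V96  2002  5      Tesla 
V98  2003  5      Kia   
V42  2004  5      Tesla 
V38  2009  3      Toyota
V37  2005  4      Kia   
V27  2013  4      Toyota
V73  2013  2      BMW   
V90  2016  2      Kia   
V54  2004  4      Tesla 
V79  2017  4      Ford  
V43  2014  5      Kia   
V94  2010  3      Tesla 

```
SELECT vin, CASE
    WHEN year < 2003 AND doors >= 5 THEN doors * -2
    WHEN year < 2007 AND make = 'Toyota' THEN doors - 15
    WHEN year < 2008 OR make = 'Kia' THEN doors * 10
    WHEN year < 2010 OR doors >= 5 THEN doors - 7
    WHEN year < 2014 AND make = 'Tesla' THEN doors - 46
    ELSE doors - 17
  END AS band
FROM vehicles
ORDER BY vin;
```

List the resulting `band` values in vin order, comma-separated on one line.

vin=V27: ELSE → -13
vin=V37: year < 2008 OR make = 'Kia' → 40
vin=V38: year < 2010 OR doors >= 5 → -4
vin=V42: year < 2008 OR make = 'Kia' → 50
vin=V43: year < 2008 OR make = 'Kia' → 50
vin=V54: year < 2008 OR make = 'Kia' → 40
vin=V73: ELSE → -15
vin=V79: ELSE → -13
vin=V87: ELSE → -14
vin=V90: year < 2008 OR make = 'Kia' → 20
vin=V94: year < 2014 AND make = 'Tesla' → -43
vin=V96: year < 2003 AND doors >= 5 → -10
vin=V98: year < 2008 OR make = 'Kia' → 50

-13, 40, -4, 50, 50, 40, -15, -13, -14, 20, -43, -10, 50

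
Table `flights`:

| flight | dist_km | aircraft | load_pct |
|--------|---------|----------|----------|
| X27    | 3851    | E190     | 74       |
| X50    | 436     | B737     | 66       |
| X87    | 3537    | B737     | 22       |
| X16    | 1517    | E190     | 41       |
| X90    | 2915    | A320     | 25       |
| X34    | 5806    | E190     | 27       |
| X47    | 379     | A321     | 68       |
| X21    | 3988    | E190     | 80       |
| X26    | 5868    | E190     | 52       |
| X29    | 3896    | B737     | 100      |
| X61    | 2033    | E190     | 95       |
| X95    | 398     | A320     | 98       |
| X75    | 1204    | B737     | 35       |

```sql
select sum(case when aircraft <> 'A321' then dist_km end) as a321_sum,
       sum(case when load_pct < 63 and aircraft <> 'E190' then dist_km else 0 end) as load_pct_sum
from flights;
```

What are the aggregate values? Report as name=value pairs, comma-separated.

[a321_sum: aircraft <> 'A321']
flight=X27: ✓ → 3851
flight=X50: ✓ → 436
flight=X87: ✓ → 3537
flight=X16: ✓ → 1517
flight=X90: ✓ → 2915
flight=X34: ✓ → 5806
flight=X47: ✗
flight=X21: ✓ → 3988
flight=X26: ✓ → 5868
flight=X29: ✓ → 3896
flight=X61: ✓ → 2033
flight=X95: ✓ → 398
flight=X75: ✓ → 1204
a321_sum = 3851 + 436 + 3537 + 1517 + 2915 + 5806 + 3988 + 5868 + 3896 + 2033 + 398 + 1204 = 35449
—
[load_pct_sum: load_pct < 63 and aircraft <> 'E190']
flight=X27: ✗
flight=X50: ✗
flight=X87: ✓ → 3537
flight=X16: ✗
flight=X90: ✓ → 2915
flight=X34: ✗
flight=X47: ✗
flight=X21: ✗
flight=X26: ✗
flight=X29: ✗
flight=X61: ✗
flight=X95: ✗
flight=X75: ✓ → 1204
load_pct_sum = 3537 + 2915 + 1204 = 7656

a321_sum=35449, load_pct_sum=7656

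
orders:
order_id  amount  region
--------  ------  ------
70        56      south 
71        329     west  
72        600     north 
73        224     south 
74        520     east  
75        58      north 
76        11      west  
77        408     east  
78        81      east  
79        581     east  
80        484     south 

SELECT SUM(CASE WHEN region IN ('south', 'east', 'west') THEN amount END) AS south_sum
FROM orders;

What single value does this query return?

2694

order_id=70: ✓ → 56
order_id=71: ✓ → 329
order_id=72: ✗
order_id=73: ✓ → 224
order_id=74: ✓ → 520
order_id=75: ✗
order_id=76: ✓ → 11
order_id=77: ✓ → 408
order_id=78: ✓ → 81
order_id=79: ✓ → 581
order_id=80: ✓ → 484
south_sum = 56 + 329 + 224 + 520 + 11 + 408 + 81 + 581 + 484 = 2694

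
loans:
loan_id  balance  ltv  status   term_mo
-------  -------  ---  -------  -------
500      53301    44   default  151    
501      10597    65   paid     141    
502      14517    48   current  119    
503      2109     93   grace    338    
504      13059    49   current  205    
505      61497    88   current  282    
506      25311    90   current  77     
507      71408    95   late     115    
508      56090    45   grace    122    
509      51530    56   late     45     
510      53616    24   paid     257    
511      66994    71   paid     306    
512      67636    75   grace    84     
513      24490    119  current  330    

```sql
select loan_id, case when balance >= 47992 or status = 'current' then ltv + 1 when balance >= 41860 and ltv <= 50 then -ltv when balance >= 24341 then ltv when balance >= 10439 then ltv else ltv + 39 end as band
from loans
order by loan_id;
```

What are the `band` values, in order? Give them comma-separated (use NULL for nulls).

loan_id=500: balance >= 47992 or status = 'current' → 45
loan_id=501: balance >= 10439 → 65
loan_id=502: balance >= 47992 or status = 'current' → 49
loan_id=503: ELSE → 132
loan_id=504: balance >= 47992 or status = 'current' → 50
loan_id=505: balance >= 47992 or status = 'current' → 89
loan_id=506: balance >= 47992 or status = 'current' → 91
loan_id=507: balance >= 47992 or status = 'current' → 96
loan_id=508: balance >= 47992 or status = 'current' → 46
loan_id=509: balance >= 47992 or status = 'current' → 57
loan_id=510: balance >= 47992 or status = 'current' → 25
loan_id=511: balance >= 47992 or status = 'current' → 72
loan_id=512: balance >= 47992 or status = 'current' → 76
loan_id=513: balance >= 47992 or status = 'current' → 120

45, 65, 49, 132, 50, 89, 91, 96, 46, 57, 25, 72, 76, 120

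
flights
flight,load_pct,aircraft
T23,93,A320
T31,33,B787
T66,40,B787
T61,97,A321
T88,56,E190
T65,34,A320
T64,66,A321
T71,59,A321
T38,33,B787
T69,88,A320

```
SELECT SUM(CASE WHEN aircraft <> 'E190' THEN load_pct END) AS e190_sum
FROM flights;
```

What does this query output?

543

flight=T23: ✓ → 93
flight=T31: ✓ → 33
flight=T66: ✓ → 40
flight=T61: ✓ → 97
flight=T88: ✗
flight=T65: ✓ → 34
flight=T64: ✓ → 66
flight=T71: ✓ → 59
flight=T38: ✓ → 33
flight=T69: ✓ → 88
e190_sum = 93 + 33 + 40 + 97 + 34 + 66 + 59 + 33 + 88 = 543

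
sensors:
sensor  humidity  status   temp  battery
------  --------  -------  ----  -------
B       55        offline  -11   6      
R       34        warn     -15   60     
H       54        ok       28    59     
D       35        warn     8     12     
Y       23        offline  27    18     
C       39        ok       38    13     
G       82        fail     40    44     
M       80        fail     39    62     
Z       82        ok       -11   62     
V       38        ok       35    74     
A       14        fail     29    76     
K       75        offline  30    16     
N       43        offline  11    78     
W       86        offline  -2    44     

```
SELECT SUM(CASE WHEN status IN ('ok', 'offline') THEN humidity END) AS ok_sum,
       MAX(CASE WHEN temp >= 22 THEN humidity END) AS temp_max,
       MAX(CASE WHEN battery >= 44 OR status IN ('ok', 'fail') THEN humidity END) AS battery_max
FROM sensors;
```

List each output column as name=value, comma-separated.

[ok_sum: status IN ('ok', 'offline')]
sensor=B: ✓ → 55
sensor=R: ✗
sensor=H: ✓ → 54
sensor=D: ✗
sensor=Y: ✓ → 23
sensor=C: ✓ → 39
sensor=G: ✗
sensor=M: ✗
sensor=Z: ✓ → 82
sensor=V: ✓ → 38
sensor=A: ✗
sensor=K: ✓ → 75
sensor=N: ✓ → 43
sensor=W: ✓ → 86
ok_sum = 55 + 54 + 23 + 39 + 82 + 38 + 75 + 43 + 86 = 495
—
[temp_max: temp >= 22]
sensor=B: ✗
sensor=R: ✗
sensor=H: ✓ → 54
sensor=D: ✗
sensor=Y: ✓ → 23
sensor=C: ✓ → 39
sensor=G: ✓ → 82
sensor=M: ✓ → 80
sensor=Z: ✗
sensor=V: ✓ → 38
sensor=A: ✓ → 14
sensor=K: ✓ → 75
sensor=N: ✗
sensor=W: ✗
temp_max = MAX(54, 23, 39, 82, 80, 38, 14, 75) = 82
—
[battery_max: battery >= 44 OR status IN ('ok', 'fail')]
sensor=B: ✗
sensor=R: ✓ → 34
sensor=H: ✓ → 54
sensor=D: ✗
sensor=Y: ✗
sensor=C: ✓ → 39
sensor=G: ✓ → 82
sensor=M: ✓ → 80
sensor=Z: ✓ → 82
sensor=V: ✓ → 38
sensor=A: ✓ → 14
sensor=K: ✗
sensor=N: ✓ → 43
sensor=W: ✓ → 86
battery_max = MAX(34, 54, 39, 82, 80, 82, 38, 14, 43, 86) = 86

ok_sum=495, temp_max=82, battery_max=86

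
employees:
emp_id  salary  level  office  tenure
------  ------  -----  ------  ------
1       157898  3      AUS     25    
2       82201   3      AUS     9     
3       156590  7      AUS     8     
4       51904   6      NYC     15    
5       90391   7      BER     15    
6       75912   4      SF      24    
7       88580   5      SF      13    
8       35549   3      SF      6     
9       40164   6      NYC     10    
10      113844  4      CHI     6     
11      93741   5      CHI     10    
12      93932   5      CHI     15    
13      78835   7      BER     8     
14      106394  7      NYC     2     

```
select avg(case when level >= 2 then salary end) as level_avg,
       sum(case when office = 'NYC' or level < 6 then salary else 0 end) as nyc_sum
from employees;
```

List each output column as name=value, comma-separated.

[level_avg: level >= 2]
emp_id=1: ✓ → 157898
emp_id=2: ✓ → 82201
emp_id=3: ✓ → 156590
emp_id=4: ✓ → 51904
emp_id=5: ✓ → 90391
emp_id=6: ✓ → 75912
emp_id=7: ✓ → 88580
emp_id=8: ✓ → 35549
emp_id=9: ✓ → 40164
emp_id=10: ✓ → 113844
emp_id=11: ✓ → 93741
emp_id=12: ✓ → 93932
emp_id=13: ✓ → 78835
emp_id=14: ✓ → 106394
level_avg = (157898 + 82201 + 156590 + 51904 + 90391 + 75912 + 88580 + 35549 + 40164 + 113844 + 93741 + 93932 + 78835 + 106394) / 14 = 90423.9285714286
—
[nyc_sum: office = 'NYC' or level < 6]
emp_id=1: ✓ → 157898
emp_id=2: ✓ → 82201
emp_id=3: ✗
emp_id=4: ✓ → 51904
emp_id=5: ✗
emp_id=6: ✓ → 75912
emp_id=7: ✓ → 88580
emp_id=8: ✓ → 35549
emp_id=9: ✓ → 40164
emp_id=10: ✓ → 113844
emp_id=11: ✓ → 93741
emp_id=12: ✓ → 93932
emp_id=13: ✗
emp_id=14: ✓ → 106394
nyc_sum = 157898 + 82201 + 51904 + 75912 + 88580 + 35549 + 40164 + 113844 + 93741 + 93932 + 106394 = 940119

level_avg=90423.9285714286, nyc_sum=940119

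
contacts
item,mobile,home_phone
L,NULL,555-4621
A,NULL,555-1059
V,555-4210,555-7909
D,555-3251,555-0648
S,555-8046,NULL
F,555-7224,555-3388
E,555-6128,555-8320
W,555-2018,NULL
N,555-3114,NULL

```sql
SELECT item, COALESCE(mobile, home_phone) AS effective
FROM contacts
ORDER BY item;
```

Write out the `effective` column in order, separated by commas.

555-1059, 555-3251, 555-6128, 555-7224, 555-4621, 555-3114, 555-8046, 555-4210, 555-2018

item=A: mobile=NULL, home_phone=555-1059 → 555-1059
item=D: mobile=555-3251 → 555-3251
item=E: mobile=555-6128 → 555-6128
item=F: mobile=555-7224 → 555-7224
item=L: mobile=NULL, home_phone=555-4621 → 555-4621
item=N: mobile=555-3114 → 555-3114
item=S: mobile=555-8046 → 555-8046
item=V: mobile=555-4210 → 555-4210
item=W: mobile=555-2018 → 555-2018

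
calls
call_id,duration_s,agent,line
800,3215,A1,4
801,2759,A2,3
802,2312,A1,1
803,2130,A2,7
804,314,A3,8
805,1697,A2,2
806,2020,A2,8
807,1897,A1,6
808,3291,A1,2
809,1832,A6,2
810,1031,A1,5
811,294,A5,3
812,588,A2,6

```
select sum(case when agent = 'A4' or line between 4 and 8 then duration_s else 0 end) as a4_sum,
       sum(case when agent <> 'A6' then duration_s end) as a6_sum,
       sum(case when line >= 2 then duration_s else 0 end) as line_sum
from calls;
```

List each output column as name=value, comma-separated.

a4_sum=11195, a6_sum=21548, line_sum=21068

[a4_sum: agent = 'A4' or line between 4 and 8]
call_id=800: ✓ → 3215
call_id=801: ✗
call_id=802: ✗
call_id=803: ✓ → 2130
call_id=804: ✓ → 314
call_id=805: ✗
call_id=806: ✓ → 2020
call_id=807: ✓ → 1897
call_id=808: ✗
call_id=809: ✗
call_id=810: ✓ → 1031
call_id=811: ✗
call_id=812: ✓ → 588
a4_sum = 3215 + 2130 + 314 + 2020 + 1897 + 1031 + 588 = 11195
—
[a6_sum: agent <> 'A6']
call_id=800: ✓ → 3215
call_id=801: ✓ → 2759
call_id=802: ✓ → 2312
call_id=803: ✓ → 2130
call_id=804: ✓ → 314
call_id=805: ✓ → 1697
call_id=806: ✓ → 2020
call_id=807: ✓ → 1897
call_id=808: ✓ → 3291
call_id=809: ✗
call_id=810: ✓ → 1031
call_id=811: ✓ → 294
call_id=812: ✓ → 588
a6_sum = 3215 + 2759 + 2312 + 2130 + 314 + 1697 + 2020 + 1897 + 3291 + 1031 + 294 + 588 = 21548
—
[line_sum: line >= 2]
call_id=800: ✓ → 3215
call_id=801: ✓ → 2759
call_id=802: ✗
call_id=803: ✓ → 2130
call_id=804: ✓ → 314
call_id=805: ✓ → 1697
call_id=806: ✓ → 2020
call_id=807: ✓ → 1897
call_id=808: ✓ → 3291
call_id=809: ✓ → 1832
call_id=810: ✓ → 1031
call_id=811: ✓ → 294
call_id=812: ✓ → 588
line_sum = 3215 + 2759 + 2130 + 314 + 1697 + 2020 + 1897 + 3291 + 1832 + 1031 + 294 + 588 = 21068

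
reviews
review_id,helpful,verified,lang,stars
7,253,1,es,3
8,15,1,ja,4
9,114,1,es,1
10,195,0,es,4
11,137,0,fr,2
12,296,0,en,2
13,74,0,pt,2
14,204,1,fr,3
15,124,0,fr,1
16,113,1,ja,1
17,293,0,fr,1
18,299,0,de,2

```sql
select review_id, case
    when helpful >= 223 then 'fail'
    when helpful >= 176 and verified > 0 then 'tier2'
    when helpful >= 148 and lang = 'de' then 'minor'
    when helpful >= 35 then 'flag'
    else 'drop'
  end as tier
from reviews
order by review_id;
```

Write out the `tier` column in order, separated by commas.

review_id=7: helpful >= 223 → fail
review_id=8: ELSE → drop
review_id=9: helpful >= 35 → flag
review_id=10: helpful >= 35 → flag
review_id=11: helpful >= 35 → flag
review_id=12: helpful >= 223 → fail
review_id=13: helpful >= 35 → flag
review_id=14: helpful >= 176 and verified > 0 → tier2
review_id=15: helpful >= 35 → flag
review_id=16: helpful >= 35 → flag
review_id=17: helpful >= 223 → fail
review_id=18: helpful >= 223 → fail

fail, drop, flag, flag, flag, fail, flag, tier2, flag, flag, fail, fail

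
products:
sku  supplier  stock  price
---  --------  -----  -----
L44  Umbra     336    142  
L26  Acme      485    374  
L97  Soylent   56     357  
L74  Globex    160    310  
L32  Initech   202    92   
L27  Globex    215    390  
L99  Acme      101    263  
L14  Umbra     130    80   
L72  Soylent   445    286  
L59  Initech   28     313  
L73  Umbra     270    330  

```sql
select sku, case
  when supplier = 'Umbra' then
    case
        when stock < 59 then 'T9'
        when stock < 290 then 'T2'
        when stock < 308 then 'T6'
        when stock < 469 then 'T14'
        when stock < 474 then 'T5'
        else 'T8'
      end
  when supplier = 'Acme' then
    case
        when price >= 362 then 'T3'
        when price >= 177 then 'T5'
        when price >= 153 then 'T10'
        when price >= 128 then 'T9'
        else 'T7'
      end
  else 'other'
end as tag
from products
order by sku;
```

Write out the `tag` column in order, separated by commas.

T2, T3, other, other, T14, other, other, T2, other, other, T5

sku=L14: supplier='Umbra' → inner[stock < 290] → T2
sku=L26: supplier='Acme' → inner[price >= 362] → T3
sku=L27: supplier='Globex' → outer ELSE → other
sku=L32: supplier='Initech' → outer ELSE → other
sku=L44: supplier='Umbra' → inner[stock < 469] → T14
sku=L59: supplier='Initech' → outer ELSE → other
sku=L72: supplier='Soylent' → outer ELSE → other
sku=L73: supplier='Umbra' → inner[stock < 290] → T2
sku=L74: supplier='Globex' → outer ELSE → other
sku=L97: supplier='Soylent' → outer ELSE → other
sku=L99: supplier='Acme' → inner[price >= 177] → T5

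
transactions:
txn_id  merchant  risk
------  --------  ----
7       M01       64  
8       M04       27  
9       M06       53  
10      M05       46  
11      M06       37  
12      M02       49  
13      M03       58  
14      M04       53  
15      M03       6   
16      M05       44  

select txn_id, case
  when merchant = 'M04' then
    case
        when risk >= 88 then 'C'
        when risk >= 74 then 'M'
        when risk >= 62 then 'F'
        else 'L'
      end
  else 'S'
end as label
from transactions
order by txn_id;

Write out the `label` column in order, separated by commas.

txn_id=7: merchant='M01' → outer ELSE → S
txn_id=8: merchant='M04' → inner[ELSE] → L
txn_id=9: merchant='M06' → outer ELSE → S
txn_id=10: merchant='M05' → outer ELSE → S
txn_id=11: merchant='M06' → outer ELSE → S
txn_id=12: merchant='M02' → outer ELSE → S
txn_id=13: merchant='M03' → outer ELSE → S
txn_id=14: merchant='M04' → inner[ELSE] → L
txn_id=15: merchant='M03' → outer ELSE → S
txn_id=16: merchant='M05' → outer ELSE → S

S, L, S, S, S, S, S, L, S, S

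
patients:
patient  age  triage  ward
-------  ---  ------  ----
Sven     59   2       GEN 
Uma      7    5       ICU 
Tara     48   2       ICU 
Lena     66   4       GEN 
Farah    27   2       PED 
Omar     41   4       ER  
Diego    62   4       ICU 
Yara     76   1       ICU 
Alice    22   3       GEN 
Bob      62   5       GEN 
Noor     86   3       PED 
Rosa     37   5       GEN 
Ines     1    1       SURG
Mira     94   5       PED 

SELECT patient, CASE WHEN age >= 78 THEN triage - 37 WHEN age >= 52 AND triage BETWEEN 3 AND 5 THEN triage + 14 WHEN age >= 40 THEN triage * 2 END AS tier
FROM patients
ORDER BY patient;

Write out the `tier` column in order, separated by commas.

NULL, 19, 18, NULL, NULL, 18, -32, -34, 8, NULL, 4, 4, NULL, 2

patient=Alice: (no match → NULL) → NULL
patient=Bob: age >= 52 AND triage BETWEEN 3 AND 5 → 19
patient=Diego: age >= 52 AND triage BETWEEN 3 AND 5 → 18
patient=Farah: (no match → NULL) → NULL
patient=Ines: (no match → NULL) → NULL
patient=Lena: age >= 52 AND triage BETWEEN 3 AND 5 → 18
patient=Mira: age >= 78 → -32
patient=Noor: age >= 78 → -34
patient=Omar: age >= 40 → 8
patient=Rosa: (no match → NULL) → NULL
patient=Sven: age >= 40 → 4
patient=Tara: age >= 40 → 4
patient=Uma: (no match → NULL) → NULL
patient=Yara: age >= 40 → 2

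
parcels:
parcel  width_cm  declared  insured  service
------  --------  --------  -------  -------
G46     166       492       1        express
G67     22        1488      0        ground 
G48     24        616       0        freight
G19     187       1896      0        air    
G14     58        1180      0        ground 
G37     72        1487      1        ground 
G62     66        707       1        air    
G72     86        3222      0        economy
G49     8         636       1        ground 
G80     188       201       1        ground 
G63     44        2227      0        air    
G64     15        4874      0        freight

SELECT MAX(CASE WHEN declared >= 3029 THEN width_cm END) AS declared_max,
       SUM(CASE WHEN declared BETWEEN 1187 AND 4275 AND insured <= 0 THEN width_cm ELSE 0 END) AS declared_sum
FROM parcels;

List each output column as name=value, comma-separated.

declared_max=86, declared_sum=339

[declared_max: declared >= 3029]
parcel=G46: ✗
parcel=G67: ✗
parcel=G48: ✗
parcel=G19: ✗
parcel=G14: ✗
parcel=G37: ✗
parcel=G62: ✗
parcel=G72: ✓ → 86
parcel=G49: ✗
parcel=G80: ✗
parcel=G63: ✗
parcel=G64: ✓ → 15
declared_max = MAX(86, 15) = 86
—
[declared_sum: declared BETWEEN 1187 AND 4275 AND insured <= 0]
parcel=G46: ✗
parcel=G67: ✓ → 22
parcel=G48: ✗
parcel=G19: ✓ → 187
parcel=G14: ✗
parcel=G37: ✗
parcel=G62: ✗
parcel=G72: ✓ → 86
parcel=G49: ✗
parcel=G80: ✗
parcel=G63: ✓ → 44
parcel=G64: ✗
declared_sum = 22 + 187 + 86 + 44 = 339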